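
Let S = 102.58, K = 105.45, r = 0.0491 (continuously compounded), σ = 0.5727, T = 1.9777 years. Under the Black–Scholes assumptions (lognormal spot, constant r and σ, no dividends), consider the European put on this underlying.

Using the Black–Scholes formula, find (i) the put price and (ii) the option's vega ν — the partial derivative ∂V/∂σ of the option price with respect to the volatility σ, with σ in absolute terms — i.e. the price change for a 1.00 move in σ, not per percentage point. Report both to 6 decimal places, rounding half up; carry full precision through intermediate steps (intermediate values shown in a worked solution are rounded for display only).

σ√T = 0.5727·√1.9777 = 0.805392
d₁ = (ln(S/K) + (r+σ²/2)T) / (σ√T) = (ln(102.58/105.45) + (0.0491+0.5727²/2)·1.9777) / 0.805392 = (-0.027594 + 0.421433) / 0.805392 = 0.489003
d₂ = d₁ − σ√T = 0.489003 − 0.805392 = -0.316389
e^{−rT} = e^{−0.0491·1.9777} = 0.907461
N(−d₁) = 0.312420,  N(−d₂) = 0.624146
Put price V = K·e^{−rT}·N(−d₂) − S·N(−d₁) = 59.725638 − 32.048012 = 27.677627
φ(d₁) = (1/√(2π))·e^{−d₁²/2} = 0.353985
ν = S·φ(d₁)·√T = 51.065526

price = 27.677627
ν = 51.065526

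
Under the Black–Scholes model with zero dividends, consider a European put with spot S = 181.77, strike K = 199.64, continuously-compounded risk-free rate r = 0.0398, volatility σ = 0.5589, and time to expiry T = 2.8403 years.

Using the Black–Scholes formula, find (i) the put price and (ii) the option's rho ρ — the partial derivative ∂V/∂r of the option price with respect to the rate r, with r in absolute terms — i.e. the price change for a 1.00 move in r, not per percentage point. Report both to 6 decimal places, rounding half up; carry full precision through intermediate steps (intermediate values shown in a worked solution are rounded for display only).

price = 63.510705
ρ = -341.244341

σ√T = 0.5589·√2.8403 = 0.941925
d₁ = (ln(S/K) + (r+σ²/2)T) / (σ√T) = (ln(181.77/199.64) + (0.0398+0.5589²/2)·2.8403) / 0.941925 = (-0.093774 + 0.556655) / 0.941925 = 0.491421
d₂ = d₁ − σ√T = 0.491421 − 0.941925 = -0.450504
e^{−rT} = e^{−0.0398·2.8403} = 0.893111
N(−d₁) = 0.311564,  N(−d₂) = 0.673826
Put price V = K·e^{−rT}·N(−d₂) − S·N(−d₁) = 120.143767 − 56.633062 = 63.510705
ρ = −K·T·e^{−rT}·N(−d₂) = -341.244341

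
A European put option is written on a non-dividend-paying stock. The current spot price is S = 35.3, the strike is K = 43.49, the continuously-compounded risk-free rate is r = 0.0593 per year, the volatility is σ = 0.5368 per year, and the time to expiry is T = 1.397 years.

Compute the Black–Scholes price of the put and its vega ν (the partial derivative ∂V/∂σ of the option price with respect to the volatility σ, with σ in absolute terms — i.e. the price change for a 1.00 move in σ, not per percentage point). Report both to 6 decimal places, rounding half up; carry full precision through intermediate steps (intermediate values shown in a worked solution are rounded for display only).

σ√T = 0.5368·√1.397 = 0.634469
d₁ = (ln(S/K) + (r+σ²/2)T) / (σ√T) = (ln(35.3/43.49) + (0.0593+0.5368²/2)·1.397) / 0.634469 = (-0.208648 + 0.284118) / 0.634469 = 0.118949
d₂ = d₁ − σ√T = 0.118949 − 0.634469 = -0.515520
e^{−rT} = e^{−0.0593·1.397} = 0.920496
N(−d₁) = 0.452658,  N(−d₂) = 0.696905
Put price V = K·e^{−rT}·N(−d₂) − S·N(−d₁) = 27.898780 − 15.978817 = 11.919963
φ(d₁) = (1/√(2π))·e^{−d₁²/2} = 0.396130
ν = S·φ(d₁)·√T = 16.527629

price = 11.919963
ν = 16.527629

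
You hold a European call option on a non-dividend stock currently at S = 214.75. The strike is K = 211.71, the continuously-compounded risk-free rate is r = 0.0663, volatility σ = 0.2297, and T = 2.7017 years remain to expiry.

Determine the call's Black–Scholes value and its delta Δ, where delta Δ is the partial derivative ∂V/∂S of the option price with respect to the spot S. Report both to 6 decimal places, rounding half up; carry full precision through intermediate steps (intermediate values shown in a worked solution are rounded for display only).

price = 51.914110
Δ = 0.758338

σ√T = 0.2297·√2.7017 = 0.377554
d₁ = (ln(S/K) + (r+σ²/2)T) / (σ√T) = (ln(214.75/211.71) + (0.0663+0.2297²/2)·2.7017) / 0.377554 = (0.014257 + 0.250396) / 0.377554 = 0.700968
d₂ = d₁ − σ√T = 0.700968 − 0.377554 = 0.323413
e^{−rT} = e^{−0.0663·2.7017} = 0.836003
N(d₁) = 0.758338,  N(d₂) = 0.626809
Call price V = S·N(d₁) − K·e^{−rT}·N(d₂) = 162.853188 − 110.939077 = 51.914110
Δ = N(d₁) = 0.758338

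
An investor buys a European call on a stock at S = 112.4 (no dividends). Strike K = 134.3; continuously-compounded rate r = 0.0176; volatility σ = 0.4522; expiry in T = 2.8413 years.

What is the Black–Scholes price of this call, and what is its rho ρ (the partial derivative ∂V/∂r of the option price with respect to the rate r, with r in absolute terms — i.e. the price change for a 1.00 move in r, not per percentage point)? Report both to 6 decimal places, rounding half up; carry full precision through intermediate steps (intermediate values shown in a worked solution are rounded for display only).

price = 28.450493
ρ = 105.801434

σ√T = 0.4522·√2.8413 = 0.762235
d₁ = (ln(S/K) + (r+σ²/2)T) / (σ√T) = (ln(112.4/134.3) + (0.0176+0.4522²/2)·2.8413) / 0.762235 = (-0.178012 + 0.340508) / 0.762235 = 0.213184
d₂ = d₁ − σ√T = 0.213184 − 0.762235 = -0.549052
e^{−rT} = e^{−0.0176·2.8413} = 0.951223
N(d₁) = 0.584408,  N(d₂) = 0.291485
Call price V = S·N(d₁) − K·e^{−rT}·N(d₂) = 65.687474 − 37.236981 = 28.450493
ρ = K·T·e^{−rT}·N(d₂) = 105.801434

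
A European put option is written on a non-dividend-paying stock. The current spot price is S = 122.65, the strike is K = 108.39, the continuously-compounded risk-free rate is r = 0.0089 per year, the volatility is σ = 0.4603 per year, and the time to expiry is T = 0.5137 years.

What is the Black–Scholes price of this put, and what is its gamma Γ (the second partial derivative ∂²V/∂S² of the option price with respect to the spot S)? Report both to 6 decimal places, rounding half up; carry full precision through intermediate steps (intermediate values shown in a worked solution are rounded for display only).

σ√T = 0.4603·√0.5137 = 0.329910
d₁ = (ln(S/K) + (r+σ²/2)T) / (σ√T) = (ln(122.65/108.39) + (0.0089+0.4603²/2)·0.5137) / 0.329910 = (0.123599 + 0.058992) / 0.329910 = 0.553457
d₂ = d₁ − σ√T = 0.553457 − 0.329910 = 0.223547
e^{−rT} = e^{−0.0089·0.5137} = 0.995439
N(−d₁) = 0.289975,  N(−d₂) = 0.411555
Put price V = K·e^{−rT}·N(−d₂) − S·N(−d₁) = 44.404948 − 35.565450 = 8.839498
φ(d₁) = (1/√(2π))·e^{−d₁²/2} = 0.342290
Γ = φ(d₁) / (S·σ·√T) = 0.008459

price = 8.839498
Γ = 0.008459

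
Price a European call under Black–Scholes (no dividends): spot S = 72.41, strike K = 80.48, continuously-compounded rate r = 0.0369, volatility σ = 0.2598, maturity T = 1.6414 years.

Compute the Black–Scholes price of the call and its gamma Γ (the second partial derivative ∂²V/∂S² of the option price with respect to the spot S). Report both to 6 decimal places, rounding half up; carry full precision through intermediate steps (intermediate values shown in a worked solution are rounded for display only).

σ√T = 0.2598·√1.6414 = 0.332848
d₁ = (ln(S/K) + (r+σ²/2)T) / (σ√T) = (ln(72.41/80.48) + (0.0369+0.2598²/2)·1.6414) / 0.332848 = (-0.105664 + 0.115962) / 0.332848 = 0.030937
d₂ = d₁ − σ√T = 0.030937 − 0.332848 = -0.301911
e^{−rT} = e^{−0.0369·1.6414} = 0.941230
N(d₁) = 0.512340,  N(d₂) = 0.381360
Call price V = S·N(d₁) − K·e^{−rT}·N(d₂) = 37.098550 − 28.888086 = 8.210465
φ(d₁) = (1/√(2π))·e^{−d₁²/2} = 0.398751
Γ = φ(d₁) / (S·σ·√T) = 0.016545

price = 8.210465
Γ = 0.016545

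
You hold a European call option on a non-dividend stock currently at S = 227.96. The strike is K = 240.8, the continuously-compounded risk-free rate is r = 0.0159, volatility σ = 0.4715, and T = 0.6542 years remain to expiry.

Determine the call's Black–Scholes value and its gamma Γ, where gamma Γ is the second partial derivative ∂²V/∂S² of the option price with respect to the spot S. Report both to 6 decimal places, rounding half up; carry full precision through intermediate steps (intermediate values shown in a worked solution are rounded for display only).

price = 30.317120
Γ = 0.004576

σ√T = 0.4715·√0.6542 = 0.381362
d₁ = (ln(S/K) + (r+σ²/2)T) / (σ√T) = (ln(227.96/240.8) + (0.0159+0.4715²/2)·0.6542) / 0.381362 = (-0.054797 + 0.083120) / 0.381362 = 0.074270
d₂ = d₁ − σ√T = 0.074270 − 0.381362 = -0.307092
e^{−rT} = e^{−0.0159·0.6542} = 0.989652
N(d₁) = 0.529602,  N(d₂) = 0.379387
Call price V = S·N(d₁) − K·e^{−rT}·N(d₂) = 120.728088 − 90.410968 = 30.317120
φ(d₁) = (1/√(2π))·e^{−d₁²/2} = 0.397844
Γ = φ(d₁) / (S·σ·√T) = 0.004576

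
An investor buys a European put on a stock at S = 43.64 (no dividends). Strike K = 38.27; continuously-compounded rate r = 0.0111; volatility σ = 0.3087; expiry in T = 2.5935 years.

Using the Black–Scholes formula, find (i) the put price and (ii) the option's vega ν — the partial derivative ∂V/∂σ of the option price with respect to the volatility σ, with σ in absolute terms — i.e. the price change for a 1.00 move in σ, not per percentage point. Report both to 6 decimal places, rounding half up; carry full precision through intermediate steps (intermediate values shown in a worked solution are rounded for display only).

price = 5.103600
ν = 23.825245

σ√T = 0.3087·√2.5935 = 0.497141
d₁ = (ln(S/K) + (r+σ²/2)T) / (σ√T) = (ln(43.64/38.27) + (0.0111+0.3087²/2)·2.5935) / 0.497141 = (0.131308 + 0.152363) / 0.497141 = 0.570603
d₂ = d₁ − σ√T = 0.570603 − 0.497141 = 0.073462
e^{−rT} = e^{−0.0111·2.5935} = 0.971623
N(−d₁) = 0.284134,  N(−d₂) = 0.470719
Put price V = K·e^{−rT}·N(−d₂) − S·N(−d₁) = 17.503221 − 12.399621 = 5.103600
φ(d₁) = (1/√(2π))·e^{−d₁²/2} = 0.339008
ν = S·φ(d₁)·√T = 23.825245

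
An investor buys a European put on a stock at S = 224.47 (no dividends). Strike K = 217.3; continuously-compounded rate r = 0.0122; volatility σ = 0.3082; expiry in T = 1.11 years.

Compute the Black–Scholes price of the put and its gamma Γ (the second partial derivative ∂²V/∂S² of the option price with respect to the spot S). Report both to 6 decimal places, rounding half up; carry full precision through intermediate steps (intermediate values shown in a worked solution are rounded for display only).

price = 23.534370
Γ = 0.005226

σ√T = 0.3082·√1.11 = 0.324709
d₁ = (ln(S/K) + (r+σ²/2)T) / (σ√T) = (ln(224.47/217.3) + (0.0122+0.3082²/2)·1.11) / 0.324709 = (0.032463 + 0.066260) / 0.324709 = 0.304036
d₂ = d₁ − σ√T = 0.304036 − 0.324709 = -0.020673
e^{−rT} = e^{−0.0122·1.11} = 0.986549
N(−d₁) = 0.380550,  N(−d₂) = 0.508247
Put price V = K·e^{−rT}·N(−d₂) − S·N(−d₁) = 108.956502 − 85.422132 = 23.534370
φ(d₁) = (1/√(2π))·e^{−d₁²/2} = 0.380923
Γ = φ(d₁) / (S·σ·√T) = 0.005226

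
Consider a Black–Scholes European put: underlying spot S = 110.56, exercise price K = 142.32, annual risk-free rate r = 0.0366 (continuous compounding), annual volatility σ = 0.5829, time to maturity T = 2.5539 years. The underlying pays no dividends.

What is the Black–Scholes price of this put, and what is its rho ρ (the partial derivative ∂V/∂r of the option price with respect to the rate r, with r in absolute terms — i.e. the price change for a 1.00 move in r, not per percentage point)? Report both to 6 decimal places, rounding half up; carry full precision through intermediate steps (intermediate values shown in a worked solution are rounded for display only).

price = 53.176675
ρ = -244.230123

σ√T = 0.5829·√2.5539 = 0.931528
d₁ = (ln(S/K) + (r+σ²/2)T) / (σ√T) = (ln(110.56/142.32) + (0.0366+0.5829²/2)·2.5539) / 0.931528 = (-0.252520 + 0.527345) / 0.931528 = 0.295026
d₂ = d₁ − σ√T = 0.295026 − 0.931528 = -0.636502
e^{−rT} = e^{−0.0366·2.5539} = 0.910763
N(−d₁) = 0.383987,  N(−d₂) = 0.737775
Put price V = K·e^{−rT}·N(−d₂) − S·N(−d₁) = 95.630261 − 42.453586 = 53.176675
ρ = −K·T·e^{−rT}·N(−d₂) = -244.230123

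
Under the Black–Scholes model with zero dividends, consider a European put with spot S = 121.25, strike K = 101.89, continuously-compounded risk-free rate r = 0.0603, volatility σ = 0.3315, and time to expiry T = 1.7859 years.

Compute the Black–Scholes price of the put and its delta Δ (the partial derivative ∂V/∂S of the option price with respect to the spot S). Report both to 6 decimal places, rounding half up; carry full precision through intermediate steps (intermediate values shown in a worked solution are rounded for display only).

σ√T = 0.3315·√1.7859 = 0.443009
d₁ = (ln(S/K) + (r+σ²/2)T) / (σ√T) = (ln(121.25/101.89) + (0.0603+0.3315²/2)·1.7859) / 0.443009 = (0.173961 + 0.205818) / 0.443009 = 0.857272
d₂ = d₁ − σ√T = 0.857272 − 0.443009 = 0.414263
e^{−rT} = e^{−0.0603·1.7859} = 0.897906
N(−d₁) = 0.195647,  N(−d₂) = 0.339341
Put price V = K·e^{−rT}·N(−d₂) − S·N(−d₁) = 31.045477 − 23.722237 = 7.323240
Δ = −N(−d₁) = -0.195647

price = 7.323240
Δ = -0.195647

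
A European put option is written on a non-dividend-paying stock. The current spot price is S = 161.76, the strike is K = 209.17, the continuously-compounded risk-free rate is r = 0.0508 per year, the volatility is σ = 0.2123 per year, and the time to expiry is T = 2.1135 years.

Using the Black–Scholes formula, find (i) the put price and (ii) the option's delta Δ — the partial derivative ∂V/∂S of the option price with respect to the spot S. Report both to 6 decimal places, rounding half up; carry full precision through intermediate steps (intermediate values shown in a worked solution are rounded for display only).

price = 36.945352
Δ = -0.629530

σ√T = 0.2123·√2.1135 = 0.308639
d₁ = (ln(S/K) + (r+σ²/2)T) / (σ√T) = (ln(161.76/209.17) + (0.0508+0.2123²/2)·2.1135) / 0.308639 = (-0.257034 + 0.154995) / 0.308639 = -0.330608
d₂ = d₁ − σ√T = -0.330608 − 0.308639 = -0.639247
e^{−rT} = e^{−0.0508·2.1135} = 0.898197
N(−d₁) = 0.629530,  N(−d₂) = 0.738669
Put price V = K·e^{−rT}·N(−d₂) − S·N(−d₁) = 138.778092 − 101.832740 = 36.945352
Δ = −N(−d₁) = -0.629530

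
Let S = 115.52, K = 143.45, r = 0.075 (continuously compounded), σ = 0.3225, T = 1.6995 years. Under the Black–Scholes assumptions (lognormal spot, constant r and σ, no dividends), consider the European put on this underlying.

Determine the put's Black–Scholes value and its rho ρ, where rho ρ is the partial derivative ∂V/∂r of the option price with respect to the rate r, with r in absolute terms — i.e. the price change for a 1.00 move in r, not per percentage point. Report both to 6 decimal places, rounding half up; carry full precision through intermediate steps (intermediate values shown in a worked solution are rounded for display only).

price = 25.954569
ρ = -142.403513

σ√T = 0.3225·√1.6995 = 0.420427
d₁ = (ln(S/K) + (r+σ²/2)T) / (σ√T) = (ln(115.52/143.45) + (0.075+0.3225²/2)·1.6995) / 0.420427 = (-0.216543 + 0.215842) / 0.420427 = -0.001667
d₂ = d₁ − σ√T = -0.001667 − 0.420427 = -0.422094
e^{−rT} = e^{−0.075·1.6995} = 0.880326
N(−d₁) = 0.500665,  N(−d₂) = 0.663522
Put price V = K·e^{−rT}·N(−d₂) − S·N(−d₁) = 83.791417 − 57.836847 = 25.954569
ρ = −K·T·e^{−rT}·N(−d₂) = -142.403513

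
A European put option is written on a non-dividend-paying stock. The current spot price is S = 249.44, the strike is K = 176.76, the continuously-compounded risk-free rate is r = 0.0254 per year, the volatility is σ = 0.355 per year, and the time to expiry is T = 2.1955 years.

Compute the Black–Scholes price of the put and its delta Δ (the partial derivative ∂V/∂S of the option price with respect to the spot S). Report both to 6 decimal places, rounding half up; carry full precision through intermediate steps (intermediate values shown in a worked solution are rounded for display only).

σ√T = 0.355·√2.1955 = 0.526011
d₁ = (ln(S/K) + (r+σ²/2)T) / (σ√T) = (ln(249.44/176.76) + (0.0254+0.355²/2)·2.1955) / 0.526011 = (0.344426 + 0.194110) / 0.526011 = 1.023809
d₂ = d₁ − σ√T = 1.023809 − 0.526011 = 0.497798
e^{−rT} = e^{−0.0254·2.1955} = 0.945761
N(−d₁) = 0.152963,  N(−d₂) = 0.309313
Put price V = K·e^{−rT}·N(−d₂) − S·N(−d₁) = 51.708723 − 38.155021 = 13.553703
Δ = −N(−d₁) = -0.152963

price = 13.553703
Δ = -0.152963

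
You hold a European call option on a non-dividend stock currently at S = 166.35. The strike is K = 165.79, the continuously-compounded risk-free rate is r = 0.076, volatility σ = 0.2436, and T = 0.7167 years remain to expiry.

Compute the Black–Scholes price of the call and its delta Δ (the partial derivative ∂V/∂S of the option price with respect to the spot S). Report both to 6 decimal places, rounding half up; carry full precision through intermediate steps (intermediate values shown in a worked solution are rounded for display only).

price = 18.469261
Δ = 0.649358

σ√T = 0.2436·√0.7167 = 0.206227
d₁ = (ln(S/K) + (r+σ²/2)T) / (σ√T) = (ln(166.35/165.79) + (0.076+0.2436²/2)·0.7167) / 0.206227 = (0.003372 + 0.075734) / 0.206227 = 0.383587
d₂ = d₁ − σ√T = 0.383587 − 0.206227 = 0.177360
e^{−rT} = e^{−0.076·0.7167} = 0.946988
N(d₁) = 0.649358,  N(d₂) = 0.570387
Call price V = S·N(d₁) − K·e^{−rT}·N(d₂) = 108.020664 − 89.551403 = 18.469261
Δ = N(d₁) = 0.649358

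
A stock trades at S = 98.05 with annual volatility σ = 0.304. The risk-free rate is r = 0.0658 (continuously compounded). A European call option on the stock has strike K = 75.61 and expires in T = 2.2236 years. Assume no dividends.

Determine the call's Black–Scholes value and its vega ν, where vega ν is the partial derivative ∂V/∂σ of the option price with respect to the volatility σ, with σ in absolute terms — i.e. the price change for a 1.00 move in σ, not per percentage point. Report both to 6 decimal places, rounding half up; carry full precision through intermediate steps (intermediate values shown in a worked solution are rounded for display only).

price = 36.344066
ν = 31.057727

σ√T = 0.304·√2.2236 = 0.453317
d₁ = (ln(S/K) + (r+σ²/2)T) / (σ√T) = (ln(98.05/75.61) + (0.0658+0.304²/2)·2.2236) / 0.453317 = (0.259889 + 0.249061) / 0.453317 = 1.122724
d₂ = d₁ − σ√T = 1.122724 − 0.453317 = 0.669408
e^{−rT} = e^{−0.0658·2.2236} = 0.863887
N(d₁) = 0.869223,  N(d₂) = 0.748382
Call price V = S·N(d₁) − K·e^{−rT}·N(d₂) = 85.227289 − 48.883223 = 36.344066
φ(d₁) = (1/√(2π))·e^{−d₁²/2} = 0.212419
ν = S·φ(d₁)·√T = 31.057727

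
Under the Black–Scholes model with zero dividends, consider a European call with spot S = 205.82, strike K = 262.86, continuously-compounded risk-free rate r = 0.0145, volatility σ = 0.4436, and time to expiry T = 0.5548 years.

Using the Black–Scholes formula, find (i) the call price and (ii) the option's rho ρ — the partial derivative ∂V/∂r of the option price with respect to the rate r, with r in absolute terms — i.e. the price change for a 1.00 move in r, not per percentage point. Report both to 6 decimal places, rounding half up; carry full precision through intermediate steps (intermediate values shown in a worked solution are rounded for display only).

price = 10.561283
ρ = 27.357045

σ√T = 0.4436·√0.5548 = 0.330415
d₁ = (ln(S/K) + (r+σ²/2)T) / (σ√T) = (ln(205.82/262.86) + (0.0145+0.4436²/2)·0.5548) / 0.330415 = (-0.244620 + 0.062632) / 0.330415 = -0.550786
d₂ = d₁ − σ√T = -0.550786 − 0.330415 = -0.881201
e^{−rT} = e^{−0.0145·0.5548} = 0.991988
N(d₁) = 0.290890,  N(d₂) = 0.189105
Call price V = S·N(d₁) − K·e^{−rT}·N(d₂) = 59.871025 − 49.309742 = 10.561283
ρ = K·T·e^{−rT}·N(d₂) = 27.357045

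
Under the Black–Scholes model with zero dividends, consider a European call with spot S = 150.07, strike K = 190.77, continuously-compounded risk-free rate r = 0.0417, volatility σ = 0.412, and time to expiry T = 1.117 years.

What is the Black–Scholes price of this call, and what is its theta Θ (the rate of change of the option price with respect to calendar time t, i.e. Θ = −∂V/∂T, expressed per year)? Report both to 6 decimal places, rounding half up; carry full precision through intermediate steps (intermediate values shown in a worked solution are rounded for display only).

price = 15.338195
Θ = -13.302921

σ√T = 0.412·√1.117 = 0.435435
d₁ = (ln(S/K) + (r+σ²/2)T) / (σ√T) = (ln(150.07/190.77) + (0.0417+0.412²/2)·1.117) / 0.435435 = (-0.239967 + 0.141381) / 0.435435 = -0.226407
d₂ = d₁ − σ√T = -0.226407 − 0.435435 = -0.661843
e^{−rT} = e^{−0.0417·1.117} = 0.954489
N(d₁) = 0.410442,  N(d₂) = 0.254036
Call price V = S·N(d₁) − K·e^{−rT}·N(d₂) = 61.595084 − 46.256889 = 15.338195
φ(d₁) = (1/√(2π))·e^{−d₁²/2} = 0.388847
Θ = −S·φ(d₁)·σ/(2√T) − r·K·e^{−rT}·N(d₂) = −11.374009 − 1.928912 = -13.302921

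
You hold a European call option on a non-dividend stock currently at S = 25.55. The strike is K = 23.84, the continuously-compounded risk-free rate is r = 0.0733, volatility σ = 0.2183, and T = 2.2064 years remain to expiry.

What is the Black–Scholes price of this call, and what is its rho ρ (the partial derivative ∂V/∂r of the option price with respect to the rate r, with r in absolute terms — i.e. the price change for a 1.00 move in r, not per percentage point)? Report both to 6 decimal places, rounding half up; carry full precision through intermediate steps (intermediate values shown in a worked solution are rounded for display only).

price = 6.294972
ρ = 31.721647

σ√T = 0.2183·√2.2064 = 0.324262
d₁ = (ln(S/K) + (r+σ²/2)T) / (σ√T) = (ln(25.55/23.84) + (0.0733+0.2183²/2)·2.2064) / 0.324262 = (0.069272 + 0.214302) / 0.324262 = 0.874523
d₂ = d₁ − σ√T = 0.874523 − 0.324262 = 0.550261
e^{−rT} = e^{−0.0733·2.2064} = 0.850672
N(d₁) = 0.809083,  N(d₂) = 0.708930
Call price V = S·N(d₁) − K·e^{−rT}·N(d₂) = 20.672077 − 14.377106 = 6.294972
ρ = K·T·e^{−rT}·N(d₂) = 31.721647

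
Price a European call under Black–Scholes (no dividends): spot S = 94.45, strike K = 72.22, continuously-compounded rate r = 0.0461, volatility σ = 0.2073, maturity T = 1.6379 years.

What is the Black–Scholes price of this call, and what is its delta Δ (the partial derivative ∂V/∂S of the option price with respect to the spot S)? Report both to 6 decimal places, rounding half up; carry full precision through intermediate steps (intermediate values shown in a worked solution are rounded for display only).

price = 28.445086
Δ = 0.923463

σ√T = 0.2073·√1.6379 = 0.265304
d₁ = (ln(S/K) + (r+σ²/2)T) / (σ√T) = (ln(94.45/72.22) + (0.0461+0.2073²/2)·1.6379) / 0.265304 = (0.268354 + 0.110700) / 0.265304 = 1.428755
d₂ = d₁ − σ√T = 1.428755 − 0.265304 = 1.163452
e^{−rT} = e^{−0.0461·1.6379} = 0.927273
N(d₁) = 0.923463,  N(d₂) = 0.877677
Call price V = S·N(d₁) − K·e^{−rT}·N(d₂) = 87.221051 − 58.775965 = 28.445086
Δ = N(d₁) = 0.923463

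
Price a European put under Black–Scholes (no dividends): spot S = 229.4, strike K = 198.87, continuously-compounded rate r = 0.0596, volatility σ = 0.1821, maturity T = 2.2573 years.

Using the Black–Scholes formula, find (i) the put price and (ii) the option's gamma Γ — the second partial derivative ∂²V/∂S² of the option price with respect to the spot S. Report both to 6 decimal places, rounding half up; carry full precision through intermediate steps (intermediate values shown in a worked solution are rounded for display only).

price = 4.407759
Γ = 0.003279

σ√T = 0.1821·√2.2573 = 0.273593
d₁ = (ln(S/K) + (r+σ²/2)T) / (σ√T) = (ln(229.4/198.87) + (0.0596+0.1821²/2)·2.2573) / 0.273593 = (0.142816 + 0.171962) / 0.273593 = 1.150533
d₂ = d₁ − σ√T = 1.150533 − 0.273593 = 0.876940
e^{−rT} = e^{−0.0596·2.2573} = 0.874122
N(−d₁) = 0.124962,  N(−d₂) = 0.190260
Put price V = K·e^{−rT}·N(−d₂) − S·N(−d₁) = 33.074098 − 28.666339 = 4.407759
φ(d₁) = (1/√(2π))·e^{−d₁²/2} = 0.205810
Γ = φ(d₁) / (S·σ·√T) = 0.003279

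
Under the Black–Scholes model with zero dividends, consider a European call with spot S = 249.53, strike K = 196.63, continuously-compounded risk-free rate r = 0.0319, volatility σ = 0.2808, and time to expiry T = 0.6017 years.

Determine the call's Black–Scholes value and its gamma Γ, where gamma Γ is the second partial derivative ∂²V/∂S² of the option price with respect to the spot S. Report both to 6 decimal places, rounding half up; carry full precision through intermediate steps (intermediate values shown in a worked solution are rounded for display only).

price = 59.408759
Γ = 0.003190

σ√T = 0.2808·√0.6017 = 0.217815
d₁ = (ln(S/K) + (r+σ²/2)T) / (σ√T) = (ln(249.53/196.63) + (0.0319+0.2808²/2)·0.6017) / 0.217815 = (0.238255 + 0.042916) / 0.217815 = 1.290874
d₂ = d₁ − σ√T = 1.290874 − 0.217815 = 1.073059
e^{−rT} = e^{−0.0319·0.6017} = 0.980989
N(d₁) = 0.901626,  N(d₂) = 0.858378
Call price V = S·N(d₁) − K·e^{−rT}·N(d₂) = 224.982798 − 165.574039 = 59.408759
φ(d₁) = (1/√(2π))·e^{−d₁²/2} = 0.173407
Γ = φ(d₁) / (S·σ·√T) = 0.003190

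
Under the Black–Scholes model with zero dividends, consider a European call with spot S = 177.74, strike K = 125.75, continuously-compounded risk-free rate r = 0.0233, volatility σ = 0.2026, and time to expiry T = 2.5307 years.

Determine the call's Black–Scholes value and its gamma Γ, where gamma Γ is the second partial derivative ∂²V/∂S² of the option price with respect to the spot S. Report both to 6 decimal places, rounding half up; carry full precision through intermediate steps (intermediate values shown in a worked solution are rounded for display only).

price = 61.504286
Γ = 0.002549

σ√T = 0.2026·√2.5307 = 0.322300
d₁ = (ln(S/K) + (r+σ²/2)T) / (σ√T) = (ln(177.74/125.75) + (0.0233+0.2026²/2)·2.5307) / 0.322300 = (0.346026 + 0.110904) / 0.322300 = 1.417718
d₂ = d₁ − σ√T = 1.417718 − 0.322300 = 1.095418
e^{−rT} = e^{−0.0233·2.5307} = 0.942739
N(d₁) = 0.921863,  N(d₂) = 0.863333
Call price V = S·N(d₁) − K·e^{−rT}·N(d₂) = 163.851998 − 102.347712 = 61.504286
φ(d₁) = (1/√(2π))·e^{−d₁²/2} = 0.146036
Γ = φ(d₁) / (S·σ·√T) = 0.002549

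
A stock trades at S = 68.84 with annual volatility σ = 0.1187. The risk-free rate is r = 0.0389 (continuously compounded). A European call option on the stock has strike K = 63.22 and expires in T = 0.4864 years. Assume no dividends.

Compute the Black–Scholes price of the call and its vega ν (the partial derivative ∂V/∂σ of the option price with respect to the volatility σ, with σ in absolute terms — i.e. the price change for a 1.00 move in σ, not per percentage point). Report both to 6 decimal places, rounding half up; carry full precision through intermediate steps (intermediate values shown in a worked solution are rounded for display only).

σ√T = 0.1187·√0.4864 = 0.082784
d₁ = (ln(S/K) + (r+σ²/2)T) / (σ√T) = (ln(68.84/63.22) + (0.0389+0.1187²/2)·0.4864) / 0.082784 = (0.085164 + 0.022348) / 0.082784 = 1.298700
d₂ = d₁ − σ√T = 1.298700 − 0.082784 = 1.215916
e^{−rT} = e^{−0.0389·0.4864} = 0.981257
N(d₁) = 0.902977,  N(d₂) = 0.887991
Call price V = S·N(d₁) − K·e^{−rT}·N(d₂) = 62.160903 − 55.086606 = 7.074298
φ(d₁) = (1/√(2π))·e^{−d₁²/2} = 0.171658
ν = S·φ(d₁)·√T = 8.241430

price = 7.074298
ν = 8.241430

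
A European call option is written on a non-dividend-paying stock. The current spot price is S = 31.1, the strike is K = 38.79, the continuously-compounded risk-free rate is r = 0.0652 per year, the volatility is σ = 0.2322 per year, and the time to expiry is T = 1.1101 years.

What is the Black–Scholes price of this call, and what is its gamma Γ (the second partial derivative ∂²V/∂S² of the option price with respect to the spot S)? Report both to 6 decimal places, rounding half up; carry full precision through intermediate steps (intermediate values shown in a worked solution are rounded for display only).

σ√T = 0.2322·√1.1101 = 0.244649
d₁ = (ln(S/K) + (r+σ²/2)T) / (σ√T) = (ln(31.1/38.79) + (0.0652+0.2322²/2)·1.1101) / 0.244649 = (-0.220955 + 0.102305) / 0.244649 = -0.484979
d₂ = d₁ − σ√T = -0.484979 − 0.244649 = -0.729628
e^{−rT} = e^{−0.0652·1.1101} = 0.930179
N(d₁) = 0.313846,  N(d₂) = 0.232809
Call price V = S·N(d₁) − K·e^{−rT}·N(d₂) = 9.760598 − 8.400122 = 1.360476
φ(d₁) = (1/√(2π))·e^{−d₁²/2} = 0.354679
Γ = φ(d₁) / (S·σ·√T) = 0.046616

price = 1.360476
Γ = 0.046616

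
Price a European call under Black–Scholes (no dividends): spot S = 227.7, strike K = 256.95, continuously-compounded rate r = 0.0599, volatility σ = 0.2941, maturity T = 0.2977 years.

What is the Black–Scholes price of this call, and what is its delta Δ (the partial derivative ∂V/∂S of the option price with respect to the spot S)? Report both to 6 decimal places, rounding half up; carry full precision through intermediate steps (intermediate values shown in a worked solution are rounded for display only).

σ√T = 0.2941·√0.2977 = 0.160467
d₁ = (ln(S/K) + (r+σ²/2)T) / (σ√T) = (ln(227.7/256.95) + (0.0599+0.2941²/2)·0.2977) / 0.160467 = (-0.120853 + 0.030707) / 0.160467 = -0.561772
d₂ = d₁ − σ√T = -0.561772 − 0.160467 = -0.722238
e^{−rT} = e^{−0.0599·0.2977} = 0.982326
N(d₁) = 0.287136,  N(d₂) = 0.235074
Call price V = S·N(d₁) − K·e^{−rT}·N(d₂) = 65.380816 − 59.334704 = 6.046111
Δ = N(d₁) = 0.287136

price = 6.046111
Δ = 0.287136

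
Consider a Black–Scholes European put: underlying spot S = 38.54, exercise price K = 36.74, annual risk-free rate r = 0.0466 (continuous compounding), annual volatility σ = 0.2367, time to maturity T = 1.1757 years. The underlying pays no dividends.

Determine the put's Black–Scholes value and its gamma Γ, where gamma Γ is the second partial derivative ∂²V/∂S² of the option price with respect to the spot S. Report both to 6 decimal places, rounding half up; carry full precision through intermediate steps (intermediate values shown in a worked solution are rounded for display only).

σ√T = 0.2367·√1.1757 = 0.256653
d₁ = (ln(S/K) + (r+σ²/2)T) / (σ√T) = (ln(38.54/36.74) + (0.0466+0.2367²/2)·1.1757) / 0.256653 = (0.047831 + 0.087723) / 0.256653 = 0.528159
d₂ = d₁ − σ√T = 0.528159 − 0.256653 = 0.271506
e^{−rT} = e^{−0.0466·1.1757} = 0.946686
N(−d₁) = 0.298695,  N(−d₂) = 0.393001
Put price V = K·e^{−rT}·N(−d₂) − S·N(−d₁) = 13.669067 − 11.511688 = 2.157380
φ(d₁) = (1/√(2π))·e^{−d₁²/2} = 0.347006
Γ = φ(d₁) / (S·σ·√T) = 0.035082

price = 2.157380
Γ = 0.035082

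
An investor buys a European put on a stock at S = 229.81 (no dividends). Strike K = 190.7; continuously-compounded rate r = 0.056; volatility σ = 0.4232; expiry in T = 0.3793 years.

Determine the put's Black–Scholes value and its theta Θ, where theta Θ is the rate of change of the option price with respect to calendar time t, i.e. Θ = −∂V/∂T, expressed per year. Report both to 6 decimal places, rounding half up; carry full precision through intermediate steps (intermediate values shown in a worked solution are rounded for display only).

σ√T = 0.4232·√0.3793 = 0.260638
d₁ = (ln(S/K) + (r+σ²/2)T) / (σ√T) = (ln(229.81/190.7) + (0.056+0.4232²/2)·0.3793) / 0.260638 = (0.186551 + 0.055207) / 0.260638 = 0.927564
d₂ = d₁ − σ√T = 0.927564 − 0.260638 = 0.666927
e^{−rT} = e^{−0.056·0.3793} = 0.978983
N(−d₁) = 0.176817,  N(−d₂) = 0.252409
Put price V = K·e^{−rT}·N(−d₂) − S·N(−d₁) = 47.122853 − 40.634269 = 6.488583
φ(d₁) = (1/√(2π))·e^{−d₁²/2} = 0.259467
Θ = −S·φ(d₁)·σ/(2√T) + r·K·e^{−rT}·N(−d₂) = −20.486843 + 2.638880 = -17.847963

price = 6.488583
Θ = -17.847963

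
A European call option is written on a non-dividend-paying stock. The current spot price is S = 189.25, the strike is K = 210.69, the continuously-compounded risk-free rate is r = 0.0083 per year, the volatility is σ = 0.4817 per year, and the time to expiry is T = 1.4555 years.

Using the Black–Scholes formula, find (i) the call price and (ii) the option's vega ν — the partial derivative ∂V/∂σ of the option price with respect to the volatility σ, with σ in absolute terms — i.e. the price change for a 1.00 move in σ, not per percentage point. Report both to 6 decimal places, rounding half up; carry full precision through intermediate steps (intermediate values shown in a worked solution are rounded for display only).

price = 36.564255
ν = 90.358031

σ√T = 0.4817·√1.4555 = 0.581143
d₁ = (ln(S/K) + (r+σ²/2)T) / (σ√T) = (ln(189.25/210.69) + (0.0083+0.4817²/2)·1.4555) / 0.581143 = (-0.107319 + 0.180944) / 0.581143 = 0.126690
d₂ = d₁ − σ√T = 0.126690 − 0.581143 = -0.454452
e^{−rT} = e^{−0.0083·1.4555} = 0.987992
N(d₁) = 0.550407,  N(d₂) = 0.324752
Call price V = S·N(d₁) − K·e^{−rT}·N(d₂) = 104.164562 − 67.600306 = 36.564255
φ(d₁) = (1/√(2π))·e^{−d₁²/2} = 0.395754
ν = S·φ(d₁)·√T = 90.358031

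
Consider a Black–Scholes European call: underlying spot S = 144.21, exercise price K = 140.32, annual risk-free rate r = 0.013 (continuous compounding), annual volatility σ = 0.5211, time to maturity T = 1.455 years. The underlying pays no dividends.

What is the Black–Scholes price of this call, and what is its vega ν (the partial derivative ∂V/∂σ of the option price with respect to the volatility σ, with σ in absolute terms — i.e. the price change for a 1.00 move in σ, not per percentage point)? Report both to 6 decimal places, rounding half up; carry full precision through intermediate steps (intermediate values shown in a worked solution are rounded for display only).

σ√T = 0.5211·√1.455 = 0.628568
d₁ = (ln(S/K) + (r+σ²/2)T) / (σ√T) = (ln(144.21/140.32) + (0.013+0.5211²/2)·1.455) / 0.628568 = (0.027345 + 0.216464) / 0.628568 = 0.387880
d₂ = d₁ − σ√T = 0.387880 − 0.628568 = -0.240688
e^{−rT} = e^{−0.013·1.455} = 0.981263
N(d₁) = 0.650948,  N(d₂) = 0.404898
Call price V = S·N(d₁) − K·e^{−rT}·N(d₂) = 93.873155 − 55.750772 = 38.122383
φ(d₁) = (1/√(2π))·e^{−d₁²/2} = 0.370033
ν = S·φ(d₁)·√T = 64.367542

price = 38.122383
ν = 64.367542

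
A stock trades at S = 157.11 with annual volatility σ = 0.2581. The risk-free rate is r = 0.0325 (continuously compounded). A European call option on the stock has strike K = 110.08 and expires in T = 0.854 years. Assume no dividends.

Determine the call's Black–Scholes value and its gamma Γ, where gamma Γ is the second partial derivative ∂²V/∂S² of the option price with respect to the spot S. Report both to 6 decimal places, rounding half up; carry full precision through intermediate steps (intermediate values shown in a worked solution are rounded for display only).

σ√T = 0.2581·√0.854 = 0.238516
d₁ = (ln(S/K) + (r+σ²/2)T) / (σ√T) = (ln(157.11/110.08) + (0.0325+0.2581²/2)·0.854) / 0.238516 = (0.355739 + 0.056200) / 0.238516 = 1.727093
d₂ = d₁ − σ√T = 1.727093 − 0.238516 = 1.488577
e^{−rT} = e^{−0.0325·0.854} = 0.972627
N(d₁) = 0.957924,  N(d₂) = 0.931701
Call price V = S·N(d₁) − K·e^{−rT}·N(d₂) = 150.499517 − 99.754146 = 50.745371
φ(d₁) = (1/√(2π))·e^{−d₁²/2} = 0.089783
Γ = φ(d₁) / (S·σ·√T) = 0.002396

price = 50.745371
Γ = 0.002396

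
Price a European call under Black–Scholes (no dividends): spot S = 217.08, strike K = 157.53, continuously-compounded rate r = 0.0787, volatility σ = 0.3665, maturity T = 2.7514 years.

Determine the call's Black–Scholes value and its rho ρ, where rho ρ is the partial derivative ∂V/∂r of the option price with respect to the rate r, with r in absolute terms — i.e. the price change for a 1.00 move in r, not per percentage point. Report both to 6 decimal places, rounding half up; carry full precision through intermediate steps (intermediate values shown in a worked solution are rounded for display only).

price = 100.370579
ρ = 250.937139

σ√T = 0.3665·√2.7514 = 0.607926
d₁ = (ln(S/K) + (r+σ²/2)T) / (σ√T) = (ln(217.08/157.53) + (0.0787+0.3665²/2)·2.7514) / 0.607926 = (0.320650 + 0.401322) / 0.607926 = 1.187599
d₂ = d₁ − σ√T = 1.187599 − 0.607926 = 0.579673
e^{−rT} = e^{−0.0787·2.7514} = 0.805304
N(d₁) = 0.882504,  N(d₂) = 0.718932
Call price V = S·N(d₁) − K·e^{−rT}·N(d₂) = 191.574017 − 91.203438 = 100.370579
ρ = K·T·e^{−rT}·N(d₂) = 250.937139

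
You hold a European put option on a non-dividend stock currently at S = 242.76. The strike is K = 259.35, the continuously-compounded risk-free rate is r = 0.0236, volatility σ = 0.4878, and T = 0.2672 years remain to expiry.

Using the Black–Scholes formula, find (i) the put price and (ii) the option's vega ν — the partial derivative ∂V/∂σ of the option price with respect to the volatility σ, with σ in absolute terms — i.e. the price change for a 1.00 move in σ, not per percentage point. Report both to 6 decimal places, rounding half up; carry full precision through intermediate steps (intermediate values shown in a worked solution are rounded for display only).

price = 33.284595
ν = 49.753772

σ√T = 0.4878·√0.2672 = 0.252151
d₁ = (ln(S/K) + (r+σ²/2)T) / (σ√T) = (ln(242.76/259.35) + (0.0236+0.4878²/2)·0.2672) / 0.252151 = (-0.066105 + 0.038096) / 0.252151 = -0.111082
d₂ = d₁ − σ√T = -0.111082 − 0.252151 = -0.363232
e^{−rT} = e^{−0.0236·0.2672} = 0.993714
N(−d₁) = 0.544224,  N(−d₂) = 0.641784
Put price V = K·e^{−rT}·N(−d₂) − S·N(−d₁) = 165.400465 − 132.115870 = 33.284595
φ(d₁) = (1/√(2π))·e^{−d₁²/2} = 0.396489
ν = S·φ(d₁)·√T = 49.753772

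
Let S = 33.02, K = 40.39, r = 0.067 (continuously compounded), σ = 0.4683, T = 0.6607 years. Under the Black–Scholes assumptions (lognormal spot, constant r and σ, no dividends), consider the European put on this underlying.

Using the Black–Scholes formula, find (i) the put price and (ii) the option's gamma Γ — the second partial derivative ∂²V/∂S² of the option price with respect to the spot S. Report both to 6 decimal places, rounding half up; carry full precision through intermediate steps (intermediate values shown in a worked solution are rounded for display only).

σ√T = 0.4683·√0.6607 = 0.380650
d₁ = (ln(S/K) + (r+σ²/2)T) / (σ√T) = (ln(33.02/40.39) + (0.067+0.4683²/2)·0.6607) / 0.380650 = (-0.201469 + 0.116714) / 0.380650 = -0.222657
d₂ = d₁ − σ√T = -0.222657 − 0.380650 = -0.603308
e^{−rT} = e^{−0.067·0.6607} = 0.956699
N(−d₁) = 0.588099,  N(−d₂) = 0.726848
Put price V = K·e^{−rT}·N(−d₂) − S·N(−d₁) = 28.086172 − 19.419023 = 8.667149
φ(d₁) = (1/√(2π))·e^{−d₁²/2} = 0.389175
Γ = φ(d₁) / (S·σ·√T) = 0.030963

price = 8.667149
Γ = 0.030963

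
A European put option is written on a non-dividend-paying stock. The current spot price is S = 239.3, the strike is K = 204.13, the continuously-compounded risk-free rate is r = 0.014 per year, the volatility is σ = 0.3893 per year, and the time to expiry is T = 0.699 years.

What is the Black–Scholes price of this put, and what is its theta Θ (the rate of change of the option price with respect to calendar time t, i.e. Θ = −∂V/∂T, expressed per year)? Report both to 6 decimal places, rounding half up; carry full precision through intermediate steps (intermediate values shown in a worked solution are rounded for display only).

price = 13.662430
Θ = -16.602360

σ√T = 0.3893·√0.699 = 0.325479
d₁ = (ln(S/K) + (r+σ²/2)T) / (σ√T) = (ln(239.3/204.13) + (0.014+0.3893²/2)·0.699) / 0.325479 = (0.158961 + 0.062754) / 0.325479 = 0.681197
d₂ = d₁ − σ√T = 0.681197 − 0.325479 = 0.355718
e^{−rT} = e^{−0.014·0.699} = 0.990262
N(−d₁) = 0.247874,  N(−d₂) = 0.361026
Put price V = K·e^{−rT}·N(−d₂) − S·N(−d₁) = 72.978560 − 59.316130 = 13.662430
φ(d₁) = (1/√(2π))·e^{−d₁²/2} = 0.316335
Θ = −S·φ(d₁)·σ/(2√T) + r·K·e^{−rT}·N(−d₂) = −17.624060 + 1.021700 = -16.602360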